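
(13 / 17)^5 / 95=371293 / 134886415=0.00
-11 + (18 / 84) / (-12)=-617 / 56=-11.02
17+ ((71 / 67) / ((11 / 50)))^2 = 40.20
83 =83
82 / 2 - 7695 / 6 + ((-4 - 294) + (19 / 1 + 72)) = -2897 / 2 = -1448.50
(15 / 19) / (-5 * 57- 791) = -15 / 20444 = -0.00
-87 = -87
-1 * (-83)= 83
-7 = -7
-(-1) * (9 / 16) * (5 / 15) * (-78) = -117 / 8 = -14.62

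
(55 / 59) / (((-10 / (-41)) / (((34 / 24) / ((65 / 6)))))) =7667 / 15340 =0.50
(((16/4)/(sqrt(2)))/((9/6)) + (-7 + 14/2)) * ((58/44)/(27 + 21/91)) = 377 * sqrt(2)/5841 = 0.09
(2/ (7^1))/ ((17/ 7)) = 2/ 17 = 0.12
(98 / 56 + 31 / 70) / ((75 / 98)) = 2.87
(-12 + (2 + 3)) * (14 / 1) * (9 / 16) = -441 / 8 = -55.12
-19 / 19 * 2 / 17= -2 / 17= -0.12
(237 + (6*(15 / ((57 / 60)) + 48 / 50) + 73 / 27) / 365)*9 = 1110750172 / 520125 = 2135.54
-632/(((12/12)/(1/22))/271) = -85636/11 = -7785.09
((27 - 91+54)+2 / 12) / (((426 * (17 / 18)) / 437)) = -25783 / 2414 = -10.68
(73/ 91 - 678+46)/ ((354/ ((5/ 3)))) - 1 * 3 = -577121/ 96642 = -5.97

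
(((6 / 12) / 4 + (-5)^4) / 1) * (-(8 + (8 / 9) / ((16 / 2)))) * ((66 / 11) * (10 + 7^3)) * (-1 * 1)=42956923 / 4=10739230.75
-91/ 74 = -1.23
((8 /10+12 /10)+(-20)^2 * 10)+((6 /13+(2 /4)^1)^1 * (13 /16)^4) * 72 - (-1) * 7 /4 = 66091765 /16384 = 4033.92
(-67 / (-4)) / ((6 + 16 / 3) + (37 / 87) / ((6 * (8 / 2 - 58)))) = 472149 / 319427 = 1.48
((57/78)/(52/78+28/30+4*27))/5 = 19/14248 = 0.00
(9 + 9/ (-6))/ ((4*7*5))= 3/ 56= 0.05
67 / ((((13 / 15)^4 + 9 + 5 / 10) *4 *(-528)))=-1130625 / 358686944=-0.00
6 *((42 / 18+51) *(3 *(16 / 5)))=3072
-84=-84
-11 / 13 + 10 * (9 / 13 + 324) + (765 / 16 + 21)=689497 / 208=3314.89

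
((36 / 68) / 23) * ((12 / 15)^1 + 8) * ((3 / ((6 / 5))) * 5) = 990 / 391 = 2.53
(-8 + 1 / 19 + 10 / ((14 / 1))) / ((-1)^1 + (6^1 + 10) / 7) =-962 / 171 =-5.63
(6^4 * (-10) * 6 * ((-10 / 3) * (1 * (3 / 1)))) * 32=24883200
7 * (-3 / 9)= -7 / 3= -2.33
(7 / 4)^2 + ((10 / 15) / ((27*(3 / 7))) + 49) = 202643 / 3888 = 52.12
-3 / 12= -1 / 4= -0.25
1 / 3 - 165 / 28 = -5.56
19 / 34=0.56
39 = 39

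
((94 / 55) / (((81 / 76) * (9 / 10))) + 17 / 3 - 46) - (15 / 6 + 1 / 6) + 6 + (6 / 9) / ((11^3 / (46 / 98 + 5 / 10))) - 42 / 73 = -124229203192 / 3470759523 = -35.79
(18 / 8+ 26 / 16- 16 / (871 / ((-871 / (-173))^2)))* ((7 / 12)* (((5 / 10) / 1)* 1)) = 5714177 / 5746368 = 0.99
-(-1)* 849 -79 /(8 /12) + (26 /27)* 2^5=41111 /54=761.31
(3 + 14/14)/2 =2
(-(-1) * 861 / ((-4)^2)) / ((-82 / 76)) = -399 / 8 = -49.88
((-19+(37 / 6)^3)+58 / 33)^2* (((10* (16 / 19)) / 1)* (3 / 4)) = 1332389631125 / 4469256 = 298123.36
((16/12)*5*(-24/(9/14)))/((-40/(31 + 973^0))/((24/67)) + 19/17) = 174080/1659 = 104.93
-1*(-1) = 1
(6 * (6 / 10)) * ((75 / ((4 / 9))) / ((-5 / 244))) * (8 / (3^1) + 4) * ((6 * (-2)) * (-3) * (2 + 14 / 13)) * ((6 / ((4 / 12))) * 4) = -20491315200 / 13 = -1576255015.38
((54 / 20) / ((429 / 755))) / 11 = 1359 / 3146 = 0.43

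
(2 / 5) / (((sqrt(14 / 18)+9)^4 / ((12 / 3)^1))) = 22765374 / 84917815205 - 3219264 * sqrt(7) / 84917815205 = 0.00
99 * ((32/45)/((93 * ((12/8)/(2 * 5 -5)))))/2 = 1.26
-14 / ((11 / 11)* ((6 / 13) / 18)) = -546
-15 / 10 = -3 / 2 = -1.50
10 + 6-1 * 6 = 10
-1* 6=-6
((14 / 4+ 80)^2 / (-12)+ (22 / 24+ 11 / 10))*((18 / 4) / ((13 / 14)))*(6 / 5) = -8754543 / 2600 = -3367.13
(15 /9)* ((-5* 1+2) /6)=-5 /6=-0.83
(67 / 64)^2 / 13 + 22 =1175945 / 53248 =22.08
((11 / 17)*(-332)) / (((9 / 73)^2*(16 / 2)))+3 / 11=-53510885 / 30294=-1766.39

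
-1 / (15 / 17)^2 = -289 / 225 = -1.28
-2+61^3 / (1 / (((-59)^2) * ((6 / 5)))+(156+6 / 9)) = 1578060292 / 1090715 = 1446.81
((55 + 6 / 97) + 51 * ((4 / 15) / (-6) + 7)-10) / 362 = 290851 / 263355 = 1.10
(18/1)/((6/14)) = 42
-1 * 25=-25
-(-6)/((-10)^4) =3/5000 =0.00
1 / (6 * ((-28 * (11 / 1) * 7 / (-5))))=5 / 12936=0.00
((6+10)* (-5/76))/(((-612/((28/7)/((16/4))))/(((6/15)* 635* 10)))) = 12700/2907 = 4.37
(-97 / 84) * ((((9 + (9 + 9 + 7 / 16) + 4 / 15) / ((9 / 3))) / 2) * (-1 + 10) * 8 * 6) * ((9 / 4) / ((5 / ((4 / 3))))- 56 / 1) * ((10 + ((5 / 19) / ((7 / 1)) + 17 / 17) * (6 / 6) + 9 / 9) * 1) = 286021821581 / 186200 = 1536100.01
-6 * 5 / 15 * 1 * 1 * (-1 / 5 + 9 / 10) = -7 / 5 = -1.40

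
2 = 2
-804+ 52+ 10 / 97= -72934 / 97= -751.90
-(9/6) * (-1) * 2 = 3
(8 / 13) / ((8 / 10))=10 / 13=0.77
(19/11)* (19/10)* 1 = 361/110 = 3.28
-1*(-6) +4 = 10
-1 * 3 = -3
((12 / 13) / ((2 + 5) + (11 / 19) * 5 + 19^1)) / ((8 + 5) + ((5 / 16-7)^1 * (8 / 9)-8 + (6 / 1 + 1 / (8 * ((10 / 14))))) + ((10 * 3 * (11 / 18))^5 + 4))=246240 / 15964251523753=0.00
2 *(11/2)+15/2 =37/2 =18.50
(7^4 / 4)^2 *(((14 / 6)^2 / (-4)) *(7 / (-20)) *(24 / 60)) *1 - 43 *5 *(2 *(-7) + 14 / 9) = 71332.73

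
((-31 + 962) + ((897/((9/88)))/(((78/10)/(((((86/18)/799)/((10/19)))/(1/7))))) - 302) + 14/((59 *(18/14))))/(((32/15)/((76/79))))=260676350005/804414024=324.06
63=63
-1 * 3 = -3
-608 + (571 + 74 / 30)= -518 / 15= -34.53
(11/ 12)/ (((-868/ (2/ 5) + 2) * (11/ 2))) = -1/ 13008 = -0.00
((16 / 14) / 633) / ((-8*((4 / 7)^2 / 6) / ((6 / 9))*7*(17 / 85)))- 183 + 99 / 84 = -1611319 / 8862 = -181.82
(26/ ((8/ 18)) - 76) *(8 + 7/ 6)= -1925/ 12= -160.42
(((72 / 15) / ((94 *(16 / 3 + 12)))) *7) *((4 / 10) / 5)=126 / 76375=0.00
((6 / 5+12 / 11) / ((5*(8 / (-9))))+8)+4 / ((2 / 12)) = 34633 / 1100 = 31.48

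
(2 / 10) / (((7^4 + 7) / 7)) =1 / 1720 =0.00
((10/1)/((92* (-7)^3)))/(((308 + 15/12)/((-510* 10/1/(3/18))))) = 306000/9758693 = 0.03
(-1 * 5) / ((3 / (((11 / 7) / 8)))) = -55 / 168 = -0.33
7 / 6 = 1.17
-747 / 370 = -2.02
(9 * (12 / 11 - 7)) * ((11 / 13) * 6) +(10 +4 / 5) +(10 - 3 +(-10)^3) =-6261 / 5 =-1252.20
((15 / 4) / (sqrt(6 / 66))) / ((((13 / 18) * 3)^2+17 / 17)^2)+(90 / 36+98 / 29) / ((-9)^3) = -341 / 42282+972 * sqrt(11) / 8405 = 0.38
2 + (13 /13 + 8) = 11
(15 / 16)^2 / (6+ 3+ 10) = 225 / 4864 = 0.05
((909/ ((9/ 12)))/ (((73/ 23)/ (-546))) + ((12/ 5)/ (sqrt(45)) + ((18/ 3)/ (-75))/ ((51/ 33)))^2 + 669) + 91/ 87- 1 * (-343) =-207484.07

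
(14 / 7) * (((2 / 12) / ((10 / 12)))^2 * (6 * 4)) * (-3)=-144 / 25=-5.76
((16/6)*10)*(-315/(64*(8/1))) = -525/32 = -16.41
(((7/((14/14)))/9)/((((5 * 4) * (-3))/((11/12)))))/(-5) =77/32400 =0.00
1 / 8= 0.12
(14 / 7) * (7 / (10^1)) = 7 / 5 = 1.40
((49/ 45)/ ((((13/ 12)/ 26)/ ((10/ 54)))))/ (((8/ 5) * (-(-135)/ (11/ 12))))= 539/ 26244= 0.02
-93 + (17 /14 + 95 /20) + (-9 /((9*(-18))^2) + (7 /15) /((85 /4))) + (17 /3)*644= 7725868903 /2168775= 3562.32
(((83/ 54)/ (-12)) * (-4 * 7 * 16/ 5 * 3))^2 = 21603904/ 18225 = 1185.40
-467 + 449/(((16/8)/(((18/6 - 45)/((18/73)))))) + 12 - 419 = -234683/6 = -39113.83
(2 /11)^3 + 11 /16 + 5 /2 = 68009 /21296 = 3.19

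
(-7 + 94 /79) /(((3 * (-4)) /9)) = 1377 /316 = 4.36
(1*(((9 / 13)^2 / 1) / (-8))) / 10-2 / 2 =-13601 / 13520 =-1.01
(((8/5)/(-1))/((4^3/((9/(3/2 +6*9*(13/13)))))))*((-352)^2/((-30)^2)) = -7744/13875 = -0.56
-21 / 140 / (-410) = 3 / 8200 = 0.00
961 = 961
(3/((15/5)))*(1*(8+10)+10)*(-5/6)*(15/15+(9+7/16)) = -5845/24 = -243.54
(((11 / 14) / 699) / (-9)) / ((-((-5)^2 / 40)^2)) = 352 / 1100925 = 0.00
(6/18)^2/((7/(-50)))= -50/63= -0.79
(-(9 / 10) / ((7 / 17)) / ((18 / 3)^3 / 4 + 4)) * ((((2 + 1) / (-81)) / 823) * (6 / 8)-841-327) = 117658717 / 2673104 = 44.02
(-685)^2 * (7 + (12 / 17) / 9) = 169390225 / 51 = 3321376.96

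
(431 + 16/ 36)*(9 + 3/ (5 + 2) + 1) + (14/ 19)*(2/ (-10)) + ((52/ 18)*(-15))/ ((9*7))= 80770819/ 17955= 4498.51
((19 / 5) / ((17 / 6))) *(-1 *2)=-228 / 85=-2.68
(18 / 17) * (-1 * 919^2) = -15202098 / 17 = -894241.06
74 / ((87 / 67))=4958 / 87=56.99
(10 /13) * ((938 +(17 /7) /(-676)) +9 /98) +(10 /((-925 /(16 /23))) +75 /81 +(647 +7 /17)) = 576061463314957 /420502306770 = 1369.94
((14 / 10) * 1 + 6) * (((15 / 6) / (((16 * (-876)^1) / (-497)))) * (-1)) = -18389 / 28032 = -0.66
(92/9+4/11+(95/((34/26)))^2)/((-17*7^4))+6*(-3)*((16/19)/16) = -23895376159/22188488553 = -1.08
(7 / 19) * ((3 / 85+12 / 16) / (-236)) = -1869 / 1524560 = -0.00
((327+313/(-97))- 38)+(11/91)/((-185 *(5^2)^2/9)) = 291666365397/1020621875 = 285.77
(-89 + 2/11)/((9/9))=-88.82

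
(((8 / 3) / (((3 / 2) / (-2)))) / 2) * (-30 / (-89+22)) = -160 / 201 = -0.80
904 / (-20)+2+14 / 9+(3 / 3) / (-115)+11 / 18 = -41.04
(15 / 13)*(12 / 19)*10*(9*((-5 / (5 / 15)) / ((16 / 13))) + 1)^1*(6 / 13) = -1173825 / 3211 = -365.56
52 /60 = 13 /15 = 0.87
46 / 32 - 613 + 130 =-7705 / 16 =-481.56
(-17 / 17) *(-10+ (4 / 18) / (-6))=271 / 27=10.04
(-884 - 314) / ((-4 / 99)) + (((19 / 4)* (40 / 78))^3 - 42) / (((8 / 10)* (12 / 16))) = 10536687827 / 355914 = 29604.59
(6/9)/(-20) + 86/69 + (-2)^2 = 1199/230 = 5.21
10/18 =5/9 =0.56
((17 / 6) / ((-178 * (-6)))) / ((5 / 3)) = 17 / 10680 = 0.00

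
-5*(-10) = 50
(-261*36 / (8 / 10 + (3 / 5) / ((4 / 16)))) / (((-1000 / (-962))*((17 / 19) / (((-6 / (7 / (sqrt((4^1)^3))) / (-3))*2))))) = -42935022 / 2975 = -14431.94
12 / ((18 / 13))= 26 / 3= 8.67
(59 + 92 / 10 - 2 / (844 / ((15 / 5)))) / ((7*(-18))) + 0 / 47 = -143887 / 265860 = -0.54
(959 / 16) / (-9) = -959 / 144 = -6.66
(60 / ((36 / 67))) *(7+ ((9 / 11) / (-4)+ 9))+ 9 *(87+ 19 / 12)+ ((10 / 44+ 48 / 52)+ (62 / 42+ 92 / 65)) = 12838414 / 5005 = 2565.12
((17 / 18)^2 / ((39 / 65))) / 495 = 289 / 96228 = 0.00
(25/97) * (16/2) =200/97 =2.06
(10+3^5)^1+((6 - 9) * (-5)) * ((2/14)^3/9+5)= 337517/1029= 328.00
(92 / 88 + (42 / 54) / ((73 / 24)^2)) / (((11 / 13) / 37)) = 63695463 / 1289618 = 49.39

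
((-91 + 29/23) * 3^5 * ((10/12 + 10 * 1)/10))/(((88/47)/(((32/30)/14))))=-8512452/8855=-961.32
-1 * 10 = -10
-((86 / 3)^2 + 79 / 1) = -8107 / 9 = -900.78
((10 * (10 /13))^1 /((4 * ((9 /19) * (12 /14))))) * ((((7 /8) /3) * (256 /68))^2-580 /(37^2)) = 4629404150 /1249829919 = 3.70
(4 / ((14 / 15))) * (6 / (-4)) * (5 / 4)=-225 / 28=-8.04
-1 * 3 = -3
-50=-50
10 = 10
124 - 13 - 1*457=-346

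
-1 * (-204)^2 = -41616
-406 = -406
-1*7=-7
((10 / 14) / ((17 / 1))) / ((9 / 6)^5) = 160 / 28917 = 0.01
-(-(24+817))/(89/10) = 8410/89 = 94.49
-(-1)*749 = 749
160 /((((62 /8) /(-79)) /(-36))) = 1820160 /31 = 58714.84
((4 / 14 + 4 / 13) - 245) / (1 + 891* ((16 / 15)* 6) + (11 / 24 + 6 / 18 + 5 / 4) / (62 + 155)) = -82736520 / 1930718153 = -0.04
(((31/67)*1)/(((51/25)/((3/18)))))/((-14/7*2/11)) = -8525/82008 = -0.10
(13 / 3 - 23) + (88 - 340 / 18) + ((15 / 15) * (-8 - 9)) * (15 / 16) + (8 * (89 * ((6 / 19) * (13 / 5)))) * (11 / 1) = 88441079 / 13680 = 6464.99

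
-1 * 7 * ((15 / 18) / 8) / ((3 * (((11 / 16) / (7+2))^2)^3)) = -2167107747840 / 1771561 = -1223275.83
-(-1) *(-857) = -857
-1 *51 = -51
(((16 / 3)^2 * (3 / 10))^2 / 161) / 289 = 16384 / 10469025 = 0.00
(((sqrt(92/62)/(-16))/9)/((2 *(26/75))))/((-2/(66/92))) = 0.00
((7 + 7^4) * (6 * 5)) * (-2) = -144480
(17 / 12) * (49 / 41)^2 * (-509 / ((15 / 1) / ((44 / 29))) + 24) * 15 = -122002013 / 146247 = -834.22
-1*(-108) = 108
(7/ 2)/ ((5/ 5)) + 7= 10.50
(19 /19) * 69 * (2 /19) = 138 /19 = 7.26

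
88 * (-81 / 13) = -7128 / 13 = -548.31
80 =80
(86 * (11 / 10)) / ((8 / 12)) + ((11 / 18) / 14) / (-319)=5185021 / 36540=141.90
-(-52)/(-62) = -26/31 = -0.84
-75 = -75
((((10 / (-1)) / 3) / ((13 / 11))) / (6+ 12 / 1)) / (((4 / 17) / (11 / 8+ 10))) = -6545 / 864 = -7.58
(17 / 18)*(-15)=-85 / 6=-14.17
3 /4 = 0.75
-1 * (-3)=3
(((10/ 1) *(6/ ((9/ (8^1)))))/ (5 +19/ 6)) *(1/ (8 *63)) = 40/ 3087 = 0.01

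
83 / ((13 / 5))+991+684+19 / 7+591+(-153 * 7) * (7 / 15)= 819381 / 455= 1800.84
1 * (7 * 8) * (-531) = -29736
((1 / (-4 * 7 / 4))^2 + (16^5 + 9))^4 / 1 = 6969456588564517136788135845136 / 5764801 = 1208967419441628104211773.00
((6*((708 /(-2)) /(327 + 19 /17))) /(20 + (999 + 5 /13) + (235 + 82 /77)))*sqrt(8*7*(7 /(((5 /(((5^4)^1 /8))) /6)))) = -126504378*sqrt(30) /700990049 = -0.99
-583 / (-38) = 583 / 38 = 15.34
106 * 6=636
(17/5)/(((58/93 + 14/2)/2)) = 3162/3545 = 0.89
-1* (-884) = 884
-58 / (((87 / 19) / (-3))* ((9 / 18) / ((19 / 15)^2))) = 27436 / 225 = 121.94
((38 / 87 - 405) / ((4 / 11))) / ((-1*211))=387167 / 73428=5.27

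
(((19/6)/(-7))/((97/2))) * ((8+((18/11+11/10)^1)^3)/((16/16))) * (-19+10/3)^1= 33861578593/8133741000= 4.16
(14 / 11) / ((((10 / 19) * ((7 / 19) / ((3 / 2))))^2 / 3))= 3518667 / 15400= 228.48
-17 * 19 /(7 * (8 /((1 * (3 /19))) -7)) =-969 /917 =-1.06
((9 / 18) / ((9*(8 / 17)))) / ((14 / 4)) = 0.03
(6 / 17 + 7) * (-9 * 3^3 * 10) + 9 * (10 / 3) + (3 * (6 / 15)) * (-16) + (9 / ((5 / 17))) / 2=-17841.55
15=15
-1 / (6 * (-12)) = 1 / 72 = 0.01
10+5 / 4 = 45 / 4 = 11.25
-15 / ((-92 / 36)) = 135 / 23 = 5.87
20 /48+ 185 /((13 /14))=31145 /156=199.65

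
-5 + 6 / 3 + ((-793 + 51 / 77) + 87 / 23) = -1401844 / 1771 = -791.56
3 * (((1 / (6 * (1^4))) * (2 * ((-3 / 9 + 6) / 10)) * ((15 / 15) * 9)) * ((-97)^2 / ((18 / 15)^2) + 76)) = 4045337 / 120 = 33711.14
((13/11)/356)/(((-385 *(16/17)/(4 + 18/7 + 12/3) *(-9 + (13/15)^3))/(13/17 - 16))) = -12012975/67972549568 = -0.00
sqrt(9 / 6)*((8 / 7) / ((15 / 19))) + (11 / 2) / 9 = 11 / 18 + 76*sqrt(6) / 105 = 2.38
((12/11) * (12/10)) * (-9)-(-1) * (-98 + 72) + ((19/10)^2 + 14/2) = -29889/1100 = -27.17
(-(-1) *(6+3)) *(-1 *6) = -54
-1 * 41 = -41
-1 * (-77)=77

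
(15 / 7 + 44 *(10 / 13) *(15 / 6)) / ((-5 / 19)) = -30001 / 91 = -329.68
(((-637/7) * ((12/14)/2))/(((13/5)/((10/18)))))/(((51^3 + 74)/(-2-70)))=24/5309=0.00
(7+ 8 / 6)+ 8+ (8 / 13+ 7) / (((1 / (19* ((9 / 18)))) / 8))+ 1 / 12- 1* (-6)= 93785 / 156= 601.19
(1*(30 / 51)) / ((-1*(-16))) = 5 / 136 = 0.04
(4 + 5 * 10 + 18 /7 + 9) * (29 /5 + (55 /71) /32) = 30368817 /79520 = 381.90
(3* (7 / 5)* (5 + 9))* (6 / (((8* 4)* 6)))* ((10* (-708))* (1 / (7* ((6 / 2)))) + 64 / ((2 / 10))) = -63 / 2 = -31.50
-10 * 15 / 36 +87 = 497 / 6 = 82.83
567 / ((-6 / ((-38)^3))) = 5185404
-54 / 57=-18 / 19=-0.95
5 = 5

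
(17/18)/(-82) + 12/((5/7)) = 123899/7380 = 16.79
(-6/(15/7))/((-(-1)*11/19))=-266/55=-4.84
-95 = -95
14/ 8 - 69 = -269/ 4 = -67.25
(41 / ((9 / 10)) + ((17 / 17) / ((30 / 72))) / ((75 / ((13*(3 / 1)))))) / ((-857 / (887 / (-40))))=23352049 / 19282500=1.21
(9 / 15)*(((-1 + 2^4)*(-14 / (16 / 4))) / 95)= -63 / 190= -0.33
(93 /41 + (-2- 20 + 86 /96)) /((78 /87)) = -1075001 /51168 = -21.01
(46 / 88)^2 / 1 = 529 / 1936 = 0.27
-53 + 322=269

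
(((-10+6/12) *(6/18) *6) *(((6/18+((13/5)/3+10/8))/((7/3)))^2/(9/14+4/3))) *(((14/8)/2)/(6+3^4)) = -0.11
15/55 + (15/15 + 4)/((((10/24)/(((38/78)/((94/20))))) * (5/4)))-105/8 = -637537/53768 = -11.86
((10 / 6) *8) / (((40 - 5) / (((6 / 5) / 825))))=16 / 28875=0.00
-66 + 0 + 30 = -36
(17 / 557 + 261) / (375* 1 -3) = 72697 / 103602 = 0.70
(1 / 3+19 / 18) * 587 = 14675 / 18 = 815.28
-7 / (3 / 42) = -98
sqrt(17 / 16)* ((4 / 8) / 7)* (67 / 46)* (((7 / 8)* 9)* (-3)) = -1809* sqrt(17) / 2944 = -2.53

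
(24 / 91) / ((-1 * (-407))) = 24 / 37037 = 0.00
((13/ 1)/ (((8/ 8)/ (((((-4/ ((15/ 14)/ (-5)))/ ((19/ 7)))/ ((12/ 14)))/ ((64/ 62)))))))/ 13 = 10633/ 1368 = 7.77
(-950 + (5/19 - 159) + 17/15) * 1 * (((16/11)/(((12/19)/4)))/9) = -1133.71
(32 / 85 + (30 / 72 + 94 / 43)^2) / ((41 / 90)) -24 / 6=11.70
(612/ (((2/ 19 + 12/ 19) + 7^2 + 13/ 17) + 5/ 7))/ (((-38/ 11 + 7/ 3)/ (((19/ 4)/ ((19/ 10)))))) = -114157890/ 4284563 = -26.64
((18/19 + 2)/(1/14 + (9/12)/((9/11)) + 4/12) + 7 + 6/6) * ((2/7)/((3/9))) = 8.77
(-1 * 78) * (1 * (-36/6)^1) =468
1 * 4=4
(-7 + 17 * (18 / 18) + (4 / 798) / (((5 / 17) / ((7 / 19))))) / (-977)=-54184 / 5290455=-0.01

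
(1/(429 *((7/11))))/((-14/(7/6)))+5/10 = 1637/3276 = 0.50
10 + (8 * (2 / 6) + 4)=50 / 3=16.67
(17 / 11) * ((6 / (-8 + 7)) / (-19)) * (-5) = -510 / 209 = -2.44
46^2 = 2116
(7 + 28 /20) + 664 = 3362 /5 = 672.40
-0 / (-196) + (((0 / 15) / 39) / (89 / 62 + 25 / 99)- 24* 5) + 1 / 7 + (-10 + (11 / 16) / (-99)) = -130903 / 1008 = -129.86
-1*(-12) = 12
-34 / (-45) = 34 / 45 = 0.76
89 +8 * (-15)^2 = 1889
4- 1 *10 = -6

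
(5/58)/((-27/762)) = -635/261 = -2.43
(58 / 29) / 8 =1 / 4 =0.25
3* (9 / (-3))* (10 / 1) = -90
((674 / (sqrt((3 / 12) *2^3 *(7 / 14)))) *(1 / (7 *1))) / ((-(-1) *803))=674 / 5621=0.12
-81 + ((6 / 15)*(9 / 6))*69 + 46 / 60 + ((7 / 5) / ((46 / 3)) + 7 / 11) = -38.11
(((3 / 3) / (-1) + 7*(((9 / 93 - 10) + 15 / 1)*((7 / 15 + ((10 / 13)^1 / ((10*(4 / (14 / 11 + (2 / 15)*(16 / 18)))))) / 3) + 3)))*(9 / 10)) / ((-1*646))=-55207429 / 322168275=-0.17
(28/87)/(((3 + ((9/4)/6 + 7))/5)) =1120/7221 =0.16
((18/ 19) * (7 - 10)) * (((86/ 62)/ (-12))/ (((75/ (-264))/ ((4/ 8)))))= -8514/ 14725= -0.58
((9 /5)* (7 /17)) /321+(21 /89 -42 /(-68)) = 1385643 /1618910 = 0.86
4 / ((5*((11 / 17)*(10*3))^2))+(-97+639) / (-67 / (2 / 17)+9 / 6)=-0.95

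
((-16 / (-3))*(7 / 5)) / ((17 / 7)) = 784 / 255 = 3.07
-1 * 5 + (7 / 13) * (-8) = -121 / 13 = -9.31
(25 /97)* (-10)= -250 /97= -2.58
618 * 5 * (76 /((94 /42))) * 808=3984765120 /47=84782236.60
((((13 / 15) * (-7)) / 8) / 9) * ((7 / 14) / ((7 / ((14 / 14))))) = -13 / 2160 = -0.01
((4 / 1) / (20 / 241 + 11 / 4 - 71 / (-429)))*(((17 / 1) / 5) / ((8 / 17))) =59758842 / 6200215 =9.64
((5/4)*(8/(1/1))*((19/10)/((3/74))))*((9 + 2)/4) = 7733/6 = 1288.83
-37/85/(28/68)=-37/35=-1.06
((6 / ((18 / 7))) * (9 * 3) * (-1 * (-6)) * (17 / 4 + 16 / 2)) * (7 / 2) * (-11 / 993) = -237699 / 1324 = -179.53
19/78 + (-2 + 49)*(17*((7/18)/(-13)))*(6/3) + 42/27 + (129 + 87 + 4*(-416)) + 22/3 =-347881/234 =-1486.67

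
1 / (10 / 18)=9 / 5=1.80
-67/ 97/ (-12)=67/ 1164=0.06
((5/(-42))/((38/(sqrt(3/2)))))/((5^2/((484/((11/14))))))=-11 * sqrt(6)/285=-0.09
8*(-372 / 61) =-2976 / 61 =-48.79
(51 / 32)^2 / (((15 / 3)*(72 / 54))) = 7803 / 20480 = 0.38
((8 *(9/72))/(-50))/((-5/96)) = 0.38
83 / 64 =1.30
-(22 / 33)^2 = -0.44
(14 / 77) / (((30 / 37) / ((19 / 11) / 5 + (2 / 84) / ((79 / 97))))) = 2529949 / 30110850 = 0.08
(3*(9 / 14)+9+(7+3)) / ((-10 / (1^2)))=-2.09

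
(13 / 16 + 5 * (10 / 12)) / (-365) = -239 / 17520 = -0.01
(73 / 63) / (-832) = -73 / 52416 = -0.00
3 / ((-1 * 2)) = -3 / 2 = -1.50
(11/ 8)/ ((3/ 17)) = 187/ 24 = 7.79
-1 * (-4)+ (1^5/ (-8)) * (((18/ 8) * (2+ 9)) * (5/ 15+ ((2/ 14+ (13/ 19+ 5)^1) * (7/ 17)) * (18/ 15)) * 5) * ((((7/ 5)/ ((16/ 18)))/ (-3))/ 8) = 7.26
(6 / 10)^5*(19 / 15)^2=9747 / 78125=0.12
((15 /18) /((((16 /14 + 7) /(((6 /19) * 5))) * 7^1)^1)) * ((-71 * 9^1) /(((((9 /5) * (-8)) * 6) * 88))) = 8875 /4574592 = 0.00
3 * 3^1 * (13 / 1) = 117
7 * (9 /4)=63 /4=15.75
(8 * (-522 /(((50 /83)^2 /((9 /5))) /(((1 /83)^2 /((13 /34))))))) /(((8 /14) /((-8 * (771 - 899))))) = -572479488 /40625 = -14091.80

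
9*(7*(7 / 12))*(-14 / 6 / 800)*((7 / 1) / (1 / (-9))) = 21609 / 3200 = 6.75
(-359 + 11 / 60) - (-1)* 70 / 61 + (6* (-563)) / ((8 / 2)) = -4399939 / 3660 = -1202.17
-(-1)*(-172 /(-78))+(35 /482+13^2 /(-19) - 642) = -648.62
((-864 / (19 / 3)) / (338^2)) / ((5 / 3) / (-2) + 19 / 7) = -27216 / 42870061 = -0.00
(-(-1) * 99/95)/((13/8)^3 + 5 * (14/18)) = 456192/3580835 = 0.13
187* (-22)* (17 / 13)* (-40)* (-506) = -1415545120 / 13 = -108888086.15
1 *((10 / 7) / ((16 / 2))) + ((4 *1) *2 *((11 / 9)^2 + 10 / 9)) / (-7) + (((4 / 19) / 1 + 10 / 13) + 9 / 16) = -2814971 / 2240784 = -1.26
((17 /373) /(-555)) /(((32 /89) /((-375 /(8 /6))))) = 113475 /1766528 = 0.06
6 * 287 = 1722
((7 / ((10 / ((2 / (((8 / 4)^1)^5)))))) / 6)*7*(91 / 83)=4459 / 79680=0.06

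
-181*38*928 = -6382784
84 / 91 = 12 / 13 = 0.92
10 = 10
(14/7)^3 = 8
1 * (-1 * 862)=-862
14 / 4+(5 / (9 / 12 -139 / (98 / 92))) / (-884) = 39339153 / 11239618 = 3.50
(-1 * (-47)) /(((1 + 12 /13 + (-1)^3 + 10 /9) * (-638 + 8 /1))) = -611 /16660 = -0.04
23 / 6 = 3.83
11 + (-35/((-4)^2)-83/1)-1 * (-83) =141/16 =8.81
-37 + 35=-2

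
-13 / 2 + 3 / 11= -137 / 22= -6.23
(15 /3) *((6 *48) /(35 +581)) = 180 /77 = 2.34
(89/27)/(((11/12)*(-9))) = -0.40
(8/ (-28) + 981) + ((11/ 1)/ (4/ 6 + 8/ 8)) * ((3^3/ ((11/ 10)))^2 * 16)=64602.53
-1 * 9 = -9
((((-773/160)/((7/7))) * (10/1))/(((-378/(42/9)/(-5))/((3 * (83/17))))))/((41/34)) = -320795/8856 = -36.22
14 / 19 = 0.74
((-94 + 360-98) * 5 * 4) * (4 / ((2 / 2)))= 13440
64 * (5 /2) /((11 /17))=2720 /11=247.27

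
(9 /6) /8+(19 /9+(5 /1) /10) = 403 /144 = 2.80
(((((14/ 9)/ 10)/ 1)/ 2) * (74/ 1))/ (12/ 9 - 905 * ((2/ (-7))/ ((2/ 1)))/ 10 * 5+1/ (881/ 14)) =3194506/ 36627585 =0.09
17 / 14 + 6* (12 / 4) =269 / 14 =19.21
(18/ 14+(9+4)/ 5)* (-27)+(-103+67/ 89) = -645308/ 3115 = -207.16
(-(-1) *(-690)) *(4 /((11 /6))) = -16560 /11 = -1505.45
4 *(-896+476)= -1680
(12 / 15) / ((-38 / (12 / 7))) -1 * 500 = -332524 / 665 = -500.04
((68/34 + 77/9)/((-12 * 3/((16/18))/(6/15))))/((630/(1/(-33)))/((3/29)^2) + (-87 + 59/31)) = 589/10976306598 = 0.00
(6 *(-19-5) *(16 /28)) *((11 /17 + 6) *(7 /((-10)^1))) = 32544 /85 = 382.87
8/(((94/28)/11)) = 1232/47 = 26.21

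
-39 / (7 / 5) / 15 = -13 / 7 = -1.86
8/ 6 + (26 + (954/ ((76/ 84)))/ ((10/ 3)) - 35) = 87968/ 285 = 308.66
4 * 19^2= 1444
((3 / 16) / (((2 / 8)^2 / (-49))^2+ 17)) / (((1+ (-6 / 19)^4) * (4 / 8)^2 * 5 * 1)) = 20025646144 / 2292143617335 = 0.01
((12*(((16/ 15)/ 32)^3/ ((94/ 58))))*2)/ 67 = 29/ 3542625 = 0.00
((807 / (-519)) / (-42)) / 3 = 269 / 21798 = 0.01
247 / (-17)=-247 / 17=-14.53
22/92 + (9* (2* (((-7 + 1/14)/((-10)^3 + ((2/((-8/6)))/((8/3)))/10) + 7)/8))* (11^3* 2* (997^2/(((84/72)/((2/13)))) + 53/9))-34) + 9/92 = 51586918298241855569/9377167436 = 5501332747.90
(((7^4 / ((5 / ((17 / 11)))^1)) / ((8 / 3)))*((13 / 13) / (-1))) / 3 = -92.77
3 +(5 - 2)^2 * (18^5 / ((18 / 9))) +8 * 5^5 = 8528059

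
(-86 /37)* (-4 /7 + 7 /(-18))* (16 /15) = 83248 /34965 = 2.38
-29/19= -1.53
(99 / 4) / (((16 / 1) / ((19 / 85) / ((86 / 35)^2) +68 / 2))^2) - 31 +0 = 1311308179398995 / 16187940683776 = 81.01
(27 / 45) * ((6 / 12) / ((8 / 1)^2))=0.00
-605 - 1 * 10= -615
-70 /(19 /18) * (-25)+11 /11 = 31519 /19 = 1658.89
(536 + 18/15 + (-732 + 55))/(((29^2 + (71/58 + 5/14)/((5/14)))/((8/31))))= -162168/3800197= -0.04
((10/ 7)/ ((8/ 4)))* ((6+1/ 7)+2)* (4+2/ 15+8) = 494/ 7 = 70.57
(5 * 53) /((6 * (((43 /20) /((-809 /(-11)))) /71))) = 107268.04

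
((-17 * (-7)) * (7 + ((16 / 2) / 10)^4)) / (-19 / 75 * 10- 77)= -1653267 / 149125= -11.09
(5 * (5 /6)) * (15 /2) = 125 /4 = 31.25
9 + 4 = 13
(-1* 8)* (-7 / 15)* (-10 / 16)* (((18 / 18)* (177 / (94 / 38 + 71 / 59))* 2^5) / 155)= -7407568 / 319455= -23.19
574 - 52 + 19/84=43867/84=522.23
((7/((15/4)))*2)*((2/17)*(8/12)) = 0.29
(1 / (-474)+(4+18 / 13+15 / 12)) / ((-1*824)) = -81739 / 10154976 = -0.01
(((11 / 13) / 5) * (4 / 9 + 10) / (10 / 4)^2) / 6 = 2068 / 43875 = 0.05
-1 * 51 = -51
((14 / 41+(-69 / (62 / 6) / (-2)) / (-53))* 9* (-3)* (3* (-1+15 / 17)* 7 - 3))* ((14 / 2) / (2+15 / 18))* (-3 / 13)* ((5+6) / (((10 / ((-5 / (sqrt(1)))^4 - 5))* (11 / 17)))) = -24716.86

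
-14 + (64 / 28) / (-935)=-91646 / 6545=-14.00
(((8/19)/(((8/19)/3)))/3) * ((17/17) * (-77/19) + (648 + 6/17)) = 208109/323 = 644.30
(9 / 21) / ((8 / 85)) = 255 / 56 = 4.55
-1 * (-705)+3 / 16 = 11283 / 16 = 705.19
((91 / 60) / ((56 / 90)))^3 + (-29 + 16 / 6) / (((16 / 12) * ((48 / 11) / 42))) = -175.61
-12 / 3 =-4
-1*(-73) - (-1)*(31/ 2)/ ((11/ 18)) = 98.36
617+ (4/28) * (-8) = 4311/7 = 615.86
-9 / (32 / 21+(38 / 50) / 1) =-4725 / 1199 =-3.94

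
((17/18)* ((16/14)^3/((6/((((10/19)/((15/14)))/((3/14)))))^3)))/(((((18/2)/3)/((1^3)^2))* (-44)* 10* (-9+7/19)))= 2985472/432622203255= 0.00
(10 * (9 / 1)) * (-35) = -3150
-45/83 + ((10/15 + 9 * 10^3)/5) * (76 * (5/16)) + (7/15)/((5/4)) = 177424941/4150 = 42753.00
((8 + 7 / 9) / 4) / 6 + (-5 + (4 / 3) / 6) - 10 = -3113 / 216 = -14.41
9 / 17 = 0.53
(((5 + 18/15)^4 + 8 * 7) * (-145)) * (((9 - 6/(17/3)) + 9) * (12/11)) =-96066808704/23375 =-4109810.00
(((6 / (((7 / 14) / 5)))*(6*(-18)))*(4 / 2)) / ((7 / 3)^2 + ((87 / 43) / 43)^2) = -39876894864 / 16758937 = -2379.44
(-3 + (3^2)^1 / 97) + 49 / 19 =-0.33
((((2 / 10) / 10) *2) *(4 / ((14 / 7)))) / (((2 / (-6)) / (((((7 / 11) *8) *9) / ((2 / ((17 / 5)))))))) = -18.69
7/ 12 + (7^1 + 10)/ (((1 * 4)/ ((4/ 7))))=3.01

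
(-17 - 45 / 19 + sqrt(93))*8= -2944 / 19 + 8*sqrt(93)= -77.80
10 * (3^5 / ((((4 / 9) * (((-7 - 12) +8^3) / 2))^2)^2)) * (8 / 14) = 7971615 / 827019429614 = 0.00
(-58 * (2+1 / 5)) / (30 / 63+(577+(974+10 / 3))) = -13398 / 163255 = -0.08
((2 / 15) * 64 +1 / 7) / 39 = 911 / 4095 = 0.22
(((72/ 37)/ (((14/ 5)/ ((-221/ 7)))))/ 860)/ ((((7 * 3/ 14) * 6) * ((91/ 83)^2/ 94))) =-11008622/ 49659883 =-0.22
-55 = -55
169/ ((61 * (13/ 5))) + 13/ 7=1248/ 427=2.92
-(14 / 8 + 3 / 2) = -13 / 4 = -3.25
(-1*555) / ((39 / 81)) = -14985 / 13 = -1152.69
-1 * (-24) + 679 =703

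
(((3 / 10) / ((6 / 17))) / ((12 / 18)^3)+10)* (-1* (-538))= 553871 / 80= 6923.39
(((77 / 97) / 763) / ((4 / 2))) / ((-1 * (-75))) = 11 / 1585950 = 0.00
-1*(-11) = 11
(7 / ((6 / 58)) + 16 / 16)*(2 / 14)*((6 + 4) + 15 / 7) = 17510 / 147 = 119.12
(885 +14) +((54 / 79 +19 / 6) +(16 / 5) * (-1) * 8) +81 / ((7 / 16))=17625101 / 16590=1062.39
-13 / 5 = -2.60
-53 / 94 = -0.56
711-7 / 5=709.60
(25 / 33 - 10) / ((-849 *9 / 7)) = 0.01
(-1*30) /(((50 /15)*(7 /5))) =-45 /7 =-6.43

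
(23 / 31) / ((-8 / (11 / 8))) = -253 / 1984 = -0.13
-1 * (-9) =9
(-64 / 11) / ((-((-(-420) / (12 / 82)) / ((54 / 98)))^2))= 11664 / 54386191475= 0.00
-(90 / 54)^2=-25 / 9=-2.78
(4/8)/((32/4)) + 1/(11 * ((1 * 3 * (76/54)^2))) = 4943/63536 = 0.08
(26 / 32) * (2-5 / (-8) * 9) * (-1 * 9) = -7137 / 128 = -55.76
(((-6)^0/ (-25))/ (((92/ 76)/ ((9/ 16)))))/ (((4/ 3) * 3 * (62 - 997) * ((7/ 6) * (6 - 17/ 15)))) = 0.00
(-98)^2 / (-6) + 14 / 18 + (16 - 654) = -20141 / 9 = -2237.89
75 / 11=6.82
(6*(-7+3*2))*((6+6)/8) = -9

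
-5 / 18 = -0.28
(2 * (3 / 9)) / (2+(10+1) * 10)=1 / 168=0.01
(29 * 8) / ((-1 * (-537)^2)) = -232 / 288369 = -0.00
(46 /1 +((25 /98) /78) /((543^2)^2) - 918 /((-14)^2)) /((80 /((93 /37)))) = 851144685241400857 /655677760059766080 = 1.30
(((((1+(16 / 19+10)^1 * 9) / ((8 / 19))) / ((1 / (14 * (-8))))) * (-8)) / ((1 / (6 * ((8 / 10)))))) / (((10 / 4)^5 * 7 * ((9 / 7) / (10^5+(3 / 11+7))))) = 11815443562496 / 103125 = 114573998.18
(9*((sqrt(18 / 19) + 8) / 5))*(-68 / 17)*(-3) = 324*sqrt(38) / 95 + 864 / 5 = 193.82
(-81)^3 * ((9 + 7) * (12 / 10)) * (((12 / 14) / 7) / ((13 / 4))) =-1224440064 / 3185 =-384439.58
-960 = -960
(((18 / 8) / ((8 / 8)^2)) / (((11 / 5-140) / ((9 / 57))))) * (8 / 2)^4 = -8640 / 13091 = -0.66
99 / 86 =1.15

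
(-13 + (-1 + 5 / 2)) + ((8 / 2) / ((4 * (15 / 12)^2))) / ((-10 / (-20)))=-511 / 50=-10.22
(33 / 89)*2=66 / 89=0.74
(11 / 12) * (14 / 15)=77 / 90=0.86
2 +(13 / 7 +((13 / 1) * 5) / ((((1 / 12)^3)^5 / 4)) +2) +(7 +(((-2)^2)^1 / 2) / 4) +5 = 56081558531494379777 / 14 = 4005825609392455698.36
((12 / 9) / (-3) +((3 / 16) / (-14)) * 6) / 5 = -529 / 5040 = -0.10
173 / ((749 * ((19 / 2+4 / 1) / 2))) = 692 / 20223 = 0.03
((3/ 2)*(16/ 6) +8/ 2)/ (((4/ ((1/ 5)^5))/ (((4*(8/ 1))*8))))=512/ 3125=0.16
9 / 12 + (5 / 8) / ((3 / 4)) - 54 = -629 / 12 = -52.42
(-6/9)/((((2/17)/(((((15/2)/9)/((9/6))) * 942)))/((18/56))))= -953.21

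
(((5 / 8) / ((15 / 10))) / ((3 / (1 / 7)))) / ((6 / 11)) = 0.04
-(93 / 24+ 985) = -7911 / 8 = -988.88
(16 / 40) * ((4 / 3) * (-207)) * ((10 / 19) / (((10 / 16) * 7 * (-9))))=2944 / 1995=1.48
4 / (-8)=-0.50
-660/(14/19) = -6270/7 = -895.71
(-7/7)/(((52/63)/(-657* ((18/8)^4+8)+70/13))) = 4631227587/173056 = 26761.44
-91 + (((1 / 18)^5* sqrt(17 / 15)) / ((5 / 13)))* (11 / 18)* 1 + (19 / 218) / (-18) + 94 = 143* sqrt(255) / 2550916800 + 11753 / 3924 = 3.00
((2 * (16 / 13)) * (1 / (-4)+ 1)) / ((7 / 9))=216 / 91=2.37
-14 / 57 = -0.25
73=73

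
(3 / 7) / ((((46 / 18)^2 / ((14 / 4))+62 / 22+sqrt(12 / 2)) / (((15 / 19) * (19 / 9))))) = 130152825 / 620115211-27785835 * sqrt(6) / 620115211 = 0.10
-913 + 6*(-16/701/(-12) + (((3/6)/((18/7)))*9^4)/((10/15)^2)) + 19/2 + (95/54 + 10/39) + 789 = 33679760239/1968408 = 17110.15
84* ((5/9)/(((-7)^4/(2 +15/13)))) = 820/13377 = 0.06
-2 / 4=-1 / 2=-0.50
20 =20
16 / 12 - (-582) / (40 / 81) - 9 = 1170.88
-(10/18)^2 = -0.31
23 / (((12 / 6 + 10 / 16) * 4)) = 46 / 21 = 2.19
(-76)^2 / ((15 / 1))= 5776 / 15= 385.07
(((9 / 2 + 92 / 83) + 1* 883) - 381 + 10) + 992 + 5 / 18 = 1127885 / 747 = 1509.89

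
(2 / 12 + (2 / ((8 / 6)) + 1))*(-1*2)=-16 / 3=-5.33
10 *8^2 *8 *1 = 5120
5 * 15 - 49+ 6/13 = 344/13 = 26.46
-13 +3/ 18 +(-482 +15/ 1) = -2879/ 6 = -479.83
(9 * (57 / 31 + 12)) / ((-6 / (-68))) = 43758 / 31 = 1411.55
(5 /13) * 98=490 /13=37.69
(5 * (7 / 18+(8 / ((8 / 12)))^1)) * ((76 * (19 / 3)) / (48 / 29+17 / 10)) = 233458700 / 26271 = 8886.56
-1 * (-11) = 11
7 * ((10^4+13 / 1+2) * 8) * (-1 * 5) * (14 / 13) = -39258800 / 13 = -3019907.69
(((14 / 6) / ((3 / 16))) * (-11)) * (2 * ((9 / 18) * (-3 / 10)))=616 / 15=41.07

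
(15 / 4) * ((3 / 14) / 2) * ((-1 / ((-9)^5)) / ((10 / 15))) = 5 / 489888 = 0.00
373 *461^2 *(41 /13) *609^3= 734085113662750437 /13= 56468085666365418.23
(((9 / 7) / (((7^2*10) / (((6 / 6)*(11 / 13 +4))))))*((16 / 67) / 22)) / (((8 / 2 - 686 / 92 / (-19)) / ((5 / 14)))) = 141588 / 12616040437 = 0.00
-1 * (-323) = 323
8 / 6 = 1.33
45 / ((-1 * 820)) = -0.05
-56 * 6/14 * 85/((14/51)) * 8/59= -416160/413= -1007.65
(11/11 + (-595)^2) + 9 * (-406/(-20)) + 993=3552017/10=355201.70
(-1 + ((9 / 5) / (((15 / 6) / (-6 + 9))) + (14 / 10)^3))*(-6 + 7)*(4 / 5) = 1952 / 625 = 3.12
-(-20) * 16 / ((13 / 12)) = 3840 / 13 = 295.38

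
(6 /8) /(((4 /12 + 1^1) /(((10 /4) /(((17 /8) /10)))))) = 225 /34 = 6.62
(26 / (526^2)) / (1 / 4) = 26 / 69169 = 0.00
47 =47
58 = 58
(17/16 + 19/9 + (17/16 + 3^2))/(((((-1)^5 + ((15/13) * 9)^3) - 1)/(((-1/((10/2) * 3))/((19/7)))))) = -14656187/50396730120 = -0.00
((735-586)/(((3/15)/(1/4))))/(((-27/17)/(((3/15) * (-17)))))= 43061/108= 398.71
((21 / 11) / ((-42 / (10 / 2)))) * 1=-5 / 22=-0.23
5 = 5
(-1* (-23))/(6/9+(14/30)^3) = 77625/2593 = 29.94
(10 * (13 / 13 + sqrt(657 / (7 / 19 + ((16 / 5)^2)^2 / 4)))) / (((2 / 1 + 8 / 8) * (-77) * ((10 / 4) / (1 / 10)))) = -10 * sqrt(437835677) / 24306667 - 2 / 1155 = -0.01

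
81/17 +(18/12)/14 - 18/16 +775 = 741367/952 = 778.75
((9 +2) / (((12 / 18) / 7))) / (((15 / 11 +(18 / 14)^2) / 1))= 41503 / 1084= 38.29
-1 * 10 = -10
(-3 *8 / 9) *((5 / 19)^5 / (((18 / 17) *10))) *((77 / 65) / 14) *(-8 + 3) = 116875 / 869110749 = 0.00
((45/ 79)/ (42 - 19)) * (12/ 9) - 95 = -172555/ 1817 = -94.97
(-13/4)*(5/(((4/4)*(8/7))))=-455/32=-14.22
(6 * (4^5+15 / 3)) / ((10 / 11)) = 33957 / 5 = 6791.40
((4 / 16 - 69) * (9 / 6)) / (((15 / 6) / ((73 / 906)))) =-4015 / 1208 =-3.32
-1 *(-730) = 730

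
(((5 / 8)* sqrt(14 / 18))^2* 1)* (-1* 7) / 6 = -1225 / 3456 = -0.35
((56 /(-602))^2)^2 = 256 /3418801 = 0.00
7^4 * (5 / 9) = 12005 / 9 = 1333.89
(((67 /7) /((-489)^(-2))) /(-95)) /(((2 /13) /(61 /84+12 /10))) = -56164660773 /186200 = -301636.20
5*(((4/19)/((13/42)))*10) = 34.01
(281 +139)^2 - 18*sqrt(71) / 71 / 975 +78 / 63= 3704426 / 21 - 6*sqrt(71) / 23075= 176401.24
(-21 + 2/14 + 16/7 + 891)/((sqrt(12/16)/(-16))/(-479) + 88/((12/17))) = 1609873532737536/230044697816899 - 842472864 * sqrt(3)/230044697816899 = 7.00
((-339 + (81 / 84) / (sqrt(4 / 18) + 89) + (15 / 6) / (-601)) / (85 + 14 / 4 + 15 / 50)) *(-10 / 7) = 5.45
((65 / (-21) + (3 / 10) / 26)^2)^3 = 22781812404944530366192009 / 26494507823224896000000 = 859.87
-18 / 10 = -9 / 5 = -1.80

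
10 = 10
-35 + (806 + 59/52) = 40151/52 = 772.13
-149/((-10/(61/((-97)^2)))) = 9089/94090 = 0.10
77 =77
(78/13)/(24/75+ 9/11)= 1650/313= 5.27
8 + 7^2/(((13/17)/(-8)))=-6560/13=-504.62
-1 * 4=-4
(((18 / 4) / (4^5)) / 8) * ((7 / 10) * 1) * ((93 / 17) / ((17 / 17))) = 5859 / 2785280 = 0.00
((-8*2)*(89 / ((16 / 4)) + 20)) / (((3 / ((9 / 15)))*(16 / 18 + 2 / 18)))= -676 / 5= -135.20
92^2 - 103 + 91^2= 16642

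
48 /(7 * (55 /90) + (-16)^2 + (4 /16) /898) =1551744 /8414269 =0.18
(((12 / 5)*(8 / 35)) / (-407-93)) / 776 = -3 / 2121875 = -0.00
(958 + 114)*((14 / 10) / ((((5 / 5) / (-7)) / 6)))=-315168 / 5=-63033.60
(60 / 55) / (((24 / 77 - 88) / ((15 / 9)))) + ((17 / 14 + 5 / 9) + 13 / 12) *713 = 216334829 / 106344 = 2034.29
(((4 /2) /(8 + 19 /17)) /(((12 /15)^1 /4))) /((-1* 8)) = -17 /124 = -0.14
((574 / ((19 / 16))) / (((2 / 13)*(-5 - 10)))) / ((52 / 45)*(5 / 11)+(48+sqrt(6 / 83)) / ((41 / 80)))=-160175595728148 / 72020919196165+7996100112*sqrt(498) / 14404183839233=-2.21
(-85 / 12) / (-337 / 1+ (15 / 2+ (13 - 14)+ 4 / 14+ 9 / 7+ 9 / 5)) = 175 / 8082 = 0.02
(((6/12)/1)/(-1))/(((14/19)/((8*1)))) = -38/7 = -5.43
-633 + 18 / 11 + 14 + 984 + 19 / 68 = 366.92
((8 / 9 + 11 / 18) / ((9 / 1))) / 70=1 / 420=0.00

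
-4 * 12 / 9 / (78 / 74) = -592 / 117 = -5.06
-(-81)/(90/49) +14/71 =31451/710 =44.30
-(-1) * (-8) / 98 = -4 / 49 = -0.08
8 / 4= 2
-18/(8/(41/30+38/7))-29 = -44.29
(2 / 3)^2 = 4 / 9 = 0.44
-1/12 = -0.08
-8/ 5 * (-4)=32/ 5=6.40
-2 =-2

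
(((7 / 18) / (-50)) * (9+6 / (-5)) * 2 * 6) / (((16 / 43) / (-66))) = 129129 / 1000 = 129.13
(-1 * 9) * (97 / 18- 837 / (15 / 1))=4537 / 10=453.70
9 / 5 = 1.80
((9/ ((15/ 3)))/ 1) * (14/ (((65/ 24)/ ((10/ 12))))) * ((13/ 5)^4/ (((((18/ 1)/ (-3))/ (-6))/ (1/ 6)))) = 59.06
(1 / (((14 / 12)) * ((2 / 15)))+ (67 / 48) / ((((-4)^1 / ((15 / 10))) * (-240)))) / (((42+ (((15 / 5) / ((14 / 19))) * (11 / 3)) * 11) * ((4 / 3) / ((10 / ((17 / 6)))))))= 4148607 / 50256896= 0.08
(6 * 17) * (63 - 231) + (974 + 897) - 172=-15437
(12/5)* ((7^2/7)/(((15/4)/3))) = 336/25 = 13.44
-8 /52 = -0.15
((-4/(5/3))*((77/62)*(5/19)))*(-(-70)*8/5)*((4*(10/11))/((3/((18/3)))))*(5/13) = -1881600/7657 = -245.74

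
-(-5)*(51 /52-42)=-10665 /52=-205.10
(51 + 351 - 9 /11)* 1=4413 /11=401.18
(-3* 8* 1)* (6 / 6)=-24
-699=-699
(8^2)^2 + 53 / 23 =94261 / 23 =4098.30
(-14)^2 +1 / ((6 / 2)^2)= 1765 / 9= 196.11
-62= -62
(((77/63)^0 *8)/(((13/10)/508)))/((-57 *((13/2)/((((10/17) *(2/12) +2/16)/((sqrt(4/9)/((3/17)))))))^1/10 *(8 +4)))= -88900/214149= -0.42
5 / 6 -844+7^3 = -3001 / 6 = -500.17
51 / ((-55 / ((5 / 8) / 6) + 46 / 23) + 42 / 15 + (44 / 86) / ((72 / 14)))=-197370 / 2024399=-0.10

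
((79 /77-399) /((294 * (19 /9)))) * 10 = -459660 /71687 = -6.41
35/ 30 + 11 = 73/ 6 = 12.17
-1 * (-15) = 15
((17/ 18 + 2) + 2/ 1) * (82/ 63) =3649/ 567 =6.44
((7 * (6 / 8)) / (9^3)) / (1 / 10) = 35 / 486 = 0.07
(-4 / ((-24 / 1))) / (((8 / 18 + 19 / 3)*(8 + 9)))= 3 / 2074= 0.00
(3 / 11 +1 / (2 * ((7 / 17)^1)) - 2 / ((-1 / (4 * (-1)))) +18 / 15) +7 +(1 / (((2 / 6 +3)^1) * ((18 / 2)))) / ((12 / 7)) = 47303 / 27720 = 1.71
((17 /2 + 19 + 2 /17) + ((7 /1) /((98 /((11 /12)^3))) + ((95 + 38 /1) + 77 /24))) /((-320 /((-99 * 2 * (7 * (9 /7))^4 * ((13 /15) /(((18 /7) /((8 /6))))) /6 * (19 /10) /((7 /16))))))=329618394963 /1523200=216398.63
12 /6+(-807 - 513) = -1318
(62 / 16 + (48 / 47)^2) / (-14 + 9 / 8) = -86911 / 227527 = -0.38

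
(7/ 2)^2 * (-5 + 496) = 24059/ 4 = 6014.75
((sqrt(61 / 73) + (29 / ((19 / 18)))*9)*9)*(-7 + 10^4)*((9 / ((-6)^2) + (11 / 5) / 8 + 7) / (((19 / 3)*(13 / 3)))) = 243639333*sqrt(4453) / 721240 + 572308793217 / 93860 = 6120014.84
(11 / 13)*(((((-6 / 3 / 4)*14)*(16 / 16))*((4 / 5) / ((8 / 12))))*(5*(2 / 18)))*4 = -616 / 39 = -15.79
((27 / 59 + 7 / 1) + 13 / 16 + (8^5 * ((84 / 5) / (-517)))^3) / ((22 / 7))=-137802689692571929303999 / 358737120148000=-384132786.80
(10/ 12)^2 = 25/ 36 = 0.69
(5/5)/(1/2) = 2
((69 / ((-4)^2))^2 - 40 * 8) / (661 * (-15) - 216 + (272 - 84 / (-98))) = 540113 / 17665792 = 0.03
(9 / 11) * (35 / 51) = 105 / 187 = 0.56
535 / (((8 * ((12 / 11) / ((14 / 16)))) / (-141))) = -1936165 / 256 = -7563.14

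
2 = 2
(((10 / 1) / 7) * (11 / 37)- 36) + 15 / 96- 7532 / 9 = -65067193 / 74592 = -872.31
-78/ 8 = -39/ 4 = -9.75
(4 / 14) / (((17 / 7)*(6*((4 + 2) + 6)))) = 1 / 612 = 0.00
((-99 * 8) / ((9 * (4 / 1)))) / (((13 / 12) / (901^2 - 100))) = -214289064 / 13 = -16483774.15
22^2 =484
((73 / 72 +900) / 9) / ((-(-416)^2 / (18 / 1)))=-64873 / 6230016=-0.01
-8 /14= -4 /7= -0.57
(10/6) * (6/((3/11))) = 36.67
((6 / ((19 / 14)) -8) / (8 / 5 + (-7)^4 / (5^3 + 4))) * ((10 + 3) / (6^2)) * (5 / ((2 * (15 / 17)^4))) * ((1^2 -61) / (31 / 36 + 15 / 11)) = 7.11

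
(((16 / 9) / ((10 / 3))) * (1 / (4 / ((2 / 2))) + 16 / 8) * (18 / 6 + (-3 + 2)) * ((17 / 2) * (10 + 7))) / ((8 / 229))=198543 / 20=9927.15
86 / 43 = 2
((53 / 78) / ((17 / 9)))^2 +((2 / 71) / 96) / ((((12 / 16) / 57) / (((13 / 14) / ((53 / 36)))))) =738309183 / 5146083124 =0.14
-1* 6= -6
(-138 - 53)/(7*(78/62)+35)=-5921/1358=-4.36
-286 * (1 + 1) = -572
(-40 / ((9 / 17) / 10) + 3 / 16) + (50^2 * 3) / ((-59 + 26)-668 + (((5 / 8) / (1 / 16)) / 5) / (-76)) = -2938643947 / 3836016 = -766.07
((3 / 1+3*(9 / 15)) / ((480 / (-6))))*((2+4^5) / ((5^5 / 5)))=-1539 / 15625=-0.10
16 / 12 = 4 / 3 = 1.33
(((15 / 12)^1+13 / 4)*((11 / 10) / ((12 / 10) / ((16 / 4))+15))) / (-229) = -11 / 7786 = -0.00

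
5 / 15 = 1 / 3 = 0.33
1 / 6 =0.17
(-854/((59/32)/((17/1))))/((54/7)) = -1626016/1593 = -1020.73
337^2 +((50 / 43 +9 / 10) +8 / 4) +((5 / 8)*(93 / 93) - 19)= 195314063 / 1720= 113554.69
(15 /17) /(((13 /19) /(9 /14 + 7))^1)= 30495 /3094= 9.86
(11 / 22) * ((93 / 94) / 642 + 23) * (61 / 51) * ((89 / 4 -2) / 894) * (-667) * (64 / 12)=-1108.41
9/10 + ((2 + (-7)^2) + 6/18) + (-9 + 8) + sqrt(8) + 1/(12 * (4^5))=2 * sqrt(2) + 3147781/61440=54.06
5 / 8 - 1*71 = -70.38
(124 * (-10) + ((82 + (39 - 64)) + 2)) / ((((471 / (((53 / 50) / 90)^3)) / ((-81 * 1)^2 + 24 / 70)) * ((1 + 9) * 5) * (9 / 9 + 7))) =-13459131243613 / 200292750000000000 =-0.00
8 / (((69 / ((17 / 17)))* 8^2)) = 1 / 552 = 0.00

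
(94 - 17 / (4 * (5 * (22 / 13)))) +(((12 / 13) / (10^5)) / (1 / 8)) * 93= 334278927 / 3575000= 93.50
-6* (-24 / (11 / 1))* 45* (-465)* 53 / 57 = -53233200 / 209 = -254704.31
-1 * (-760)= 760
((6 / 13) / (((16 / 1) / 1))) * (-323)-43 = -5441 / 104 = -52.32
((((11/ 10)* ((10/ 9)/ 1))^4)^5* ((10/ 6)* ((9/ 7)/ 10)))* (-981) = -73329749447649041002909/ 6303974682473963082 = -11632.30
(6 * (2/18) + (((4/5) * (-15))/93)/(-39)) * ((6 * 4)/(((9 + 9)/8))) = 2880/403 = 7.15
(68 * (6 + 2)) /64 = 17 /2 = 8.50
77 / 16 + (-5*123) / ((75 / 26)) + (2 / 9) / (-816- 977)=-269020087 / 1290960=-208.39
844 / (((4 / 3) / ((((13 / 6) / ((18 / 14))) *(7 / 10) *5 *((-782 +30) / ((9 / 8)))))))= -202148128 / 81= -2495655.90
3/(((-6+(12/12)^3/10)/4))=-120/59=-2.03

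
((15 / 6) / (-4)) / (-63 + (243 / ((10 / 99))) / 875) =21875 / 2108772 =0.01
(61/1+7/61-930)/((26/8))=-212008/793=-267.35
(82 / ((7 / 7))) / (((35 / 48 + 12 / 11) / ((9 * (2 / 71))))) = 779328 / 68231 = 11.42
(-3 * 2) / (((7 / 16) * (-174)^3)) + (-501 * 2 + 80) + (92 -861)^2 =907213656577 / 1536507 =590439.00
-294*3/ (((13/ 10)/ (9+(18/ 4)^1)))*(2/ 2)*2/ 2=-9159.23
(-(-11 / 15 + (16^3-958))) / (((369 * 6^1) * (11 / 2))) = -47059 / 182655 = -0.26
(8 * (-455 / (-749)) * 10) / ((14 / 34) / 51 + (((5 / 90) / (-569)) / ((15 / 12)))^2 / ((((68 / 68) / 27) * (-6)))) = 6019.25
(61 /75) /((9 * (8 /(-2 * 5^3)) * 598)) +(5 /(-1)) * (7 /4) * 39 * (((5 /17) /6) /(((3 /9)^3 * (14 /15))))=-1062618995 /2195856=-483.92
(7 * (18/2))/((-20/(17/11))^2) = 18207/48400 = 0.38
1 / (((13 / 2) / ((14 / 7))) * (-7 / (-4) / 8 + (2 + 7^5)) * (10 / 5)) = 64 / 6992635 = 0.00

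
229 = 229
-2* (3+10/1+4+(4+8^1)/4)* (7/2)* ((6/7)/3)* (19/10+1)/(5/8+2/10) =-4640/33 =-140.61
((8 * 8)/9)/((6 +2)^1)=8/9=0.89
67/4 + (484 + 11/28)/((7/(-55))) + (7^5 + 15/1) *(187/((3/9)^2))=2774148407/98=28307636.81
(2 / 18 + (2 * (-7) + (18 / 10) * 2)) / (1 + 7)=-463 / 360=-1.29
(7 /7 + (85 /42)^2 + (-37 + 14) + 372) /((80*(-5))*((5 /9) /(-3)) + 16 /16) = 1873875 /397292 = 4.72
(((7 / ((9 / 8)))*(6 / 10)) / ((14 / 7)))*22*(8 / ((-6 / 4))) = -9856 / 45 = -219.02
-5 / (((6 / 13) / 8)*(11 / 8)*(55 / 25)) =-10400 / 363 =-28.65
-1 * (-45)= 45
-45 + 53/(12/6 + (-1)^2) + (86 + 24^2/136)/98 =-66005/2499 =-26.41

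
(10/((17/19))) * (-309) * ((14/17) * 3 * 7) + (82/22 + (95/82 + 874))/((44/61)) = -671068771225/11469832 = -58507.29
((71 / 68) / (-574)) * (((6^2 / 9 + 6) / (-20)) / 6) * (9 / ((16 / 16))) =213 / 156128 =0.00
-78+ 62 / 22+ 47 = -310 / 11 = -28.18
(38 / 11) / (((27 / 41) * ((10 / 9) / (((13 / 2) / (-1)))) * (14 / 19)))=-192413 / 4620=-41.65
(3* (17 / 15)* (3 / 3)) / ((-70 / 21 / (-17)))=867 / 50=17.34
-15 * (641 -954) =4695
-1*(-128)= 128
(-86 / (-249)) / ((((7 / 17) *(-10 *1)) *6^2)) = -731 / 313740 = -0.00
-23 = -23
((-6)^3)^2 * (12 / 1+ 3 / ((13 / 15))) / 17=9377856 / 221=42433.74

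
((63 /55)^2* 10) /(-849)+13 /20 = 86915 /136972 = 0.63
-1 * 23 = -23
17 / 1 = 17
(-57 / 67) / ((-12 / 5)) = 95 / 268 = 0.35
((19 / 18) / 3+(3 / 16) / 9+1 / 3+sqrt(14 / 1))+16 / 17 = 12097 / 7344+sqrt(14) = 5.39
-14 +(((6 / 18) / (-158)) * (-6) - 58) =-5687 / 79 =-71.99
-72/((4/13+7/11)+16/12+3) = -3861/283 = -13.64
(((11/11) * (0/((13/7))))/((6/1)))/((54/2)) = 0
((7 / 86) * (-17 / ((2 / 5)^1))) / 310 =-119 / 10664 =-0.01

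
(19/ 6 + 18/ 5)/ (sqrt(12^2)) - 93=-33277/ 360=-92.44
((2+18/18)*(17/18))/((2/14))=119/6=19.83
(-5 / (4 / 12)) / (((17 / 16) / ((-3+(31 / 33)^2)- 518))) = 45312640 / 6171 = 7342.84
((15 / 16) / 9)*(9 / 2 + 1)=55 / 96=0.57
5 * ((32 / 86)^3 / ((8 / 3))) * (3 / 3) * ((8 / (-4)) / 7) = -15360 / 556549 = -0.03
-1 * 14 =-14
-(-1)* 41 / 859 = 41 / 859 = 0.05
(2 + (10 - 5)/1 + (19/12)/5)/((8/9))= 1317/160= 8.23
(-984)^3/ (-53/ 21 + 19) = -10004020992/ 173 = -57826710.94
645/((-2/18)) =-5805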